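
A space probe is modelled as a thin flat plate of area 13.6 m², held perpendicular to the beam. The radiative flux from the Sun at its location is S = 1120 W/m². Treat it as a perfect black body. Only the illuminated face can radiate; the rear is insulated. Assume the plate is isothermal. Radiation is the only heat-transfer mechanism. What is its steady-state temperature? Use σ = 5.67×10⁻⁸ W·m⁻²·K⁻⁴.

At equilibrium, absorbed power = emitted power.
Absorbing cross-section = A = 13.60 m²; emitting surface = A = 13.60 m² (ratio 1).
S·A_cross = εσ·A_surf·T⁴  ⇒  T⁴ = S/(1σ).
T⁴ = 1.00·1120/(1·5.67×10⁻⁸) = 1.975×10¹⁰ K⁴.
T = (1.975×10¹⁰)^(1/4).

T ≈ 375 K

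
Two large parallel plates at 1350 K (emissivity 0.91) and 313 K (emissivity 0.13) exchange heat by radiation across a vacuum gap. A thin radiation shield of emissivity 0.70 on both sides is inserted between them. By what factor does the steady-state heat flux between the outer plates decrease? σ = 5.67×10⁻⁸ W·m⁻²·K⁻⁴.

Without shield: q₀ = σΔ(T⁴)/(1/ε₁+1/ε₂−1) with denominator 7.791.
With shield the two gaps are in series; the resistances add: (1/ε₁+1/ε_s−1)+(1/ε_s+1/ε₂−1) = 1.527+8.121 = 9.648.
Heat-flux ratio q₀/q = 9.648/7.791.

factor ≈ 1.24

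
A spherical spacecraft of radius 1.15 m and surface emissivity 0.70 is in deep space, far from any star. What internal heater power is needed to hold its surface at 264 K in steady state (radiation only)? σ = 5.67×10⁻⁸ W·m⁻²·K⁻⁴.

P = εσ·4πr²·T⁴.
4πr² = 16.62 m²; T⁴ = 4.858×10⁹ K⁴.
P = 0.70·5.67×10⁻⁸·16.62·4.858×10⁹.

P ≈ 3200 W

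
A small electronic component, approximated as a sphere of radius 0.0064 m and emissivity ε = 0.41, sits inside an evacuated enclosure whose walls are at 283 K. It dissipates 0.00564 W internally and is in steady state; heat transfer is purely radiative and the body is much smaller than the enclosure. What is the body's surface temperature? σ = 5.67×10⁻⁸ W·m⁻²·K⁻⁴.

T ≈ 288 K

For a small grey body in a large enclosure, net radiated power = εσA(T⁴ − T_w⁴).
Steady state: P = εσA(T⁴ − T_w⁴) with A = 4πr² = 5.147×10⁻⁴ m².
T⁴ = P/(εσA) + T_w⁴ = 0.00564/(0.41·5.67×10⁻⁸·5.147×10⁻⁴) + (283)⁴
    = 4.713×10⁸ + 6.414×10⁹ = 6.886×10⁹ K⁴.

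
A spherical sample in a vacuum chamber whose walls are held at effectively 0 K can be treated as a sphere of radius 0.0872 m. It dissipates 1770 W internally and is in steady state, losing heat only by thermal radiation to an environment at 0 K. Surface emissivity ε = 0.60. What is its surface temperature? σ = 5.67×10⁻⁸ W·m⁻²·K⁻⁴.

T ≈ 859 K

Steady state: internal power = radiated power, P = εσA T⁴.
Radiating area A = 4πr² = 0.09555 m².
T⁴ = P/(εσA) = 1770/(0.60·5.67×10⁻⁸·0.09555) = 5.445×10¹¹ K⁴.
T = (5.445×10¹¹)^(1/4).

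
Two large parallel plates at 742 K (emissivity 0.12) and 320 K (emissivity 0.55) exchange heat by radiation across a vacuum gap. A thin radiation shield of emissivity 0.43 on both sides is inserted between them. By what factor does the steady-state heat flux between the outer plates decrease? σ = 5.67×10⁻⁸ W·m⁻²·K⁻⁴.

factor ≈ 1.40

Without shield: q₀ = σΔ(T⁴)/(1/ε₁+1/ε₂−1) with denominator 9.152.
With shield the two gaps are in series; the resistances add: (1/ε₁+1/ε_s−1)+(1/ε_s+1/ε₂−1) = 9.659+3.144 = 12.80.
Heat-flux ratio q₀/q = 12.80/9.152.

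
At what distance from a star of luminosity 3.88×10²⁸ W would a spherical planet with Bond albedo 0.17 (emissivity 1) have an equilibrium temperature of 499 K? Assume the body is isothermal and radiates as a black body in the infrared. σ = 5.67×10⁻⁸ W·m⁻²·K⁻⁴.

For an isothermal black-emitting sphere, (1−a)S·πr² = σ·4πr²·T⁴ ⇒ S = 4σT⁴/(1−a).
S = 4·5.67×10⁻⁸·(499)⁴/0.830 = 16940 W/m².
Flux falls as S = L/(4πd²), so d = √(L/(4πS)) = √(3.88×10²⁸/(4π·16940)).

d ≈ 4.27×10¹¹ m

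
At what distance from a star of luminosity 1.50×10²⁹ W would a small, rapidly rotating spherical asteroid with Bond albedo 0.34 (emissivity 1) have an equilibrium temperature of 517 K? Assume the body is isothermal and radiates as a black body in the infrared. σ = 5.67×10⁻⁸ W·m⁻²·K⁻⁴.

d ≈ 6.97×10¹¹ m

For an isothermal black-emitting sphere, (1−a)S·πr² = σ·4πr²·T⁴ ⇒ S = 4σT⁴/(1−a).
S = 4·5.67×10⁻⁸·(517)⁴/0.660 = 24550 W/m².
Flux falls as S = L/(4πd²), so d = √(L/(4πS)) = √(1.50×10²⁹/(4π·24550)).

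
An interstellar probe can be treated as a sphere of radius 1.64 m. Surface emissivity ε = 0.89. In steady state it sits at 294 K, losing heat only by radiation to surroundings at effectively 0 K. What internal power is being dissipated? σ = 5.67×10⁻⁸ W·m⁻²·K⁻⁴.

P ≈ 12700 W

Steady state: P = εσA T⁴.
A = 4πr² = 33.80 m²; T⁴ = (294)⁴ = 7.471×10⁹ K⁴.
P = 0.89 × 5.67×10⁻⁸ × 33.80 × 7.471×10⁹.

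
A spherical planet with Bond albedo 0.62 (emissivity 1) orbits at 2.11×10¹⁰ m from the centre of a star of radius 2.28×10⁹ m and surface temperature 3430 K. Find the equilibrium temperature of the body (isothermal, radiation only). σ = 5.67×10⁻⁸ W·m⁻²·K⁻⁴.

T ≈ 626 K

The star's surface emits σT_*⁴; at distance d the flux is S = σT_*⁴(R_*/d)².
S = 5.67×10⁻⁸·(3430)⁴·(2.28×10⁹/2.11×10¹⁰)² = 91640 W/m².
For an isothermal sphere T⁴ = (1−a)S/(4σ) = 1.535×10¹¹ K⁴.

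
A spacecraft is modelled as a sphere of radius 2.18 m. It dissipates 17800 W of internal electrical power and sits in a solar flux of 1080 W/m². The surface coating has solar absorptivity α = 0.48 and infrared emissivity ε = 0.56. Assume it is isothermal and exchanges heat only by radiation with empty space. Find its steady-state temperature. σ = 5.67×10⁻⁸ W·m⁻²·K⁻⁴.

T ≈ 341 K

At steady state, absorbed solar power + internal power = radiated power.
Absorbed: α·S·A_cross = 0.48·1080·14.93 = 7740 W (cross-section πr²).
Total input = 7740 + 17800 = 25540 W.
Radiated: εσ·A_surf·T⁴ with A_surf = 4πr² = 59.72 m².
T⁴ = 25540/(0.56·5.67×10⁻⁸·59.72) = 1.347×10¹⁰ K⁴.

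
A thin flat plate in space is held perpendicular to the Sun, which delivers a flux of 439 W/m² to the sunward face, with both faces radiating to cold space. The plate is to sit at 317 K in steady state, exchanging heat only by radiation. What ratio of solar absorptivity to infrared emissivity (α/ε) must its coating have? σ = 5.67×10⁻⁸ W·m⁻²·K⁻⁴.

Balance: αS·A = εσ·2A·T⁴ ⇒ α/ε = 2σT⁴/S.
α/ε = 2·5.67×10⁻⁸·(317)⁴/439 = 2·5.67×10⁻⁸·1.010×10¹⁰/439.

α/ε ≈ 2.61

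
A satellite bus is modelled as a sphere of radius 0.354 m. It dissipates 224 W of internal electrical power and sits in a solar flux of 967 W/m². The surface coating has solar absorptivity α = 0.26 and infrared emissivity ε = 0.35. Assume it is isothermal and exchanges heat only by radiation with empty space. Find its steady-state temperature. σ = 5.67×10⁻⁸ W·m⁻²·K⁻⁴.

T ≈ 319 K

At steady state, absorbed solar power + internal power = radiated power.
Absorbed: α·S·A_cross = 0.26·967·0.3937 = 98.98 W (cross-section πr²).
Total input = 98.98 + 224 = 323.0 W.
Radiated: εσ·A_surf·T⁴ with A_surf = 4πr² = 1.575 m².
T⁴ = 323.0/(0.35·5.67×10⁻⁸·1.575) = 1.034×10¹⁰ K⁴.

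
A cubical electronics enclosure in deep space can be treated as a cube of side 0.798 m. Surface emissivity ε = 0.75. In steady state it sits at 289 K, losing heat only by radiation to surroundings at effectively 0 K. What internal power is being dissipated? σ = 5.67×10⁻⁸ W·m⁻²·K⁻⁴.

P ≈ 1130 W

Steady state: P = εσA T⁴.
A = 6L² = 3.821 m²; T⁴ = (289)⁴ = 6.976×10⁹ K⁴.
P = 0.75 × 5.67×10⁻⁸ × 3.821 × 6.976×10⁹.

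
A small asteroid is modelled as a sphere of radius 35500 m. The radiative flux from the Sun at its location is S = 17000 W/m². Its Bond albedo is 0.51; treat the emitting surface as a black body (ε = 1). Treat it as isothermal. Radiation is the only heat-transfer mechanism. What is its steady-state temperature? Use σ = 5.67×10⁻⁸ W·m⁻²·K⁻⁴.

At equilibrium, absorbed power = emitted power.
Absorbing cross-section = πr² = 3.959×10⁹ m²; emitting surface = 4πr² = 1.584×10¹⁰ m² (ratio 4).
(1−a)S·A_cross = εσ·A_surf·T⁴  ⇒  T⁴ = (1−a)S/(4σ).
T⁴ = 0.490·17000/(4·5.67×10⁻⁸) = 3.673×10¹⁰ K⁴.
T = (3.673×10¹⁰)^(1/4).

T ≈ 438 K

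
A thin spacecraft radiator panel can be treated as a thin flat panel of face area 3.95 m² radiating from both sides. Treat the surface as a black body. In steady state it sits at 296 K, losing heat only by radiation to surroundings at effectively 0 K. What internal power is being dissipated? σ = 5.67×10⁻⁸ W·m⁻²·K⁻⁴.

P ≈ 3440 W

Steady state: P = εσA T⁴.
A = 2·3.95 = 7.900 m²; T⁴ = (296)⁴ = 7.677×10⁹ K⁴.
P = 1.0 × 5.67×10⁻⁸ × 7.900 × 7.677×10⁹.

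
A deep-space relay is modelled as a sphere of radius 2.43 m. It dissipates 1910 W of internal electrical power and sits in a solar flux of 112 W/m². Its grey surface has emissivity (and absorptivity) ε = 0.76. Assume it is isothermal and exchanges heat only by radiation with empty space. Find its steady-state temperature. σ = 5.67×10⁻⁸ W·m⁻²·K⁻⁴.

T ≈ 182 K

At steady state, absorbed solar power + internal power = radiated power.
Absorbed: α·S·A_cross = 0.76·112·18.55 = 1579 W (cross-section πr²).
Total input = 1579 + 1910 = 3489 W.
Radiated: εσ·A_surf·T⁴ with A_surf = 4πr² = 74.20 m².
T⁴ = 3489/(0.76·5.67×10⁻⁸·74.20) = 1.091×10⁹ K⁴.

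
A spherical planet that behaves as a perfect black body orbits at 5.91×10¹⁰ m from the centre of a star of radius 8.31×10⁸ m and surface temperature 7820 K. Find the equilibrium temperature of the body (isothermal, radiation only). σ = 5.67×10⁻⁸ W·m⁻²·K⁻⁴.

The star's surface emits σT_*⁴; at distance d the flux is S = σT_*⁴(R_*/d)².
S = 5.67×10⁻⁸·(7820)⁴·(8.31×10⁸/5.91×10¹⁰)² = 41920 W/m².
For an isothermal sphere T⁴ = (1−a)S/(4σ) = 1.848×10¹¹ K⁴.

T ≈ 656 K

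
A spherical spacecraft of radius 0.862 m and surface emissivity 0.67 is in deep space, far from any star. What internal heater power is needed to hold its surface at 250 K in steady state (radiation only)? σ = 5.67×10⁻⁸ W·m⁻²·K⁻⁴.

P = εσ·4πr²·T⁴.
4πr² = 9.337 m²; T⁴ = 3.906×10⁹ K⁴.
P = 0.67·5.67×10⁻⁸·9.337·3.906×10⁹.

P ≈ 1390 W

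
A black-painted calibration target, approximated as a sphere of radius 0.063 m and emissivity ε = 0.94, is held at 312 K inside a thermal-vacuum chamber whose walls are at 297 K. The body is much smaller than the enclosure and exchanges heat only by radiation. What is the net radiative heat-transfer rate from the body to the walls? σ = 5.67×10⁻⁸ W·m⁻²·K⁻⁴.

P_net ≈ 4.51 W

For a small grey body in a large enclosure: P_net = εσA(T_body⁴ − T_wall⁴).
A = 4πr² = 0.04988 m²; T_body⁴ − T_wall⁴ = 9.476×10⁹ − 7.781×10⁹ = 1.695×10⁹ K⁴.
|P_net| = 0.94·5.67×10⁻⁸·0.04988·1.695×10⁹.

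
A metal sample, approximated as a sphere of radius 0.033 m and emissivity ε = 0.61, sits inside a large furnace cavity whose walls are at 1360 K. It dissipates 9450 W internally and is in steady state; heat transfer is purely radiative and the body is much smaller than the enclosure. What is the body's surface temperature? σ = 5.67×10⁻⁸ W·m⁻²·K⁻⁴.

For a small grey body in a large enclosure, net radiated power = εσA(T⁴ − T_w⁴).
Steady state: P = εσA(T⁴ − T_w⁴) with A = 4πr² = 0.01368 m².
T⁴ = P/(εσA) + T_w⁴ = 9450/(0.61·5.67×10⁻⁸·0.01368) + (1360)⁴
    = 1.997×10¹³ + 3.421×10¹² = 2.339×10¹³ K⁴.

T ≈ 2200 K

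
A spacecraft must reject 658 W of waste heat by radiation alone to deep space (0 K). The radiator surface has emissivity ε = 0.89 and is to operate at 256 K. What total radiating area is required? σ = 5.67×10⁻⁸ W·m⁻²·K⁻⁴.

A ≈ 3.04 m²

P = εσA T⁴ ⇒ A = P/(εσT⁴).
T⁴ = 4.295×10⁹ K⁴.
A = 658/(0.89 × 5.67×10⁻⁸ × 4.295×10⁹).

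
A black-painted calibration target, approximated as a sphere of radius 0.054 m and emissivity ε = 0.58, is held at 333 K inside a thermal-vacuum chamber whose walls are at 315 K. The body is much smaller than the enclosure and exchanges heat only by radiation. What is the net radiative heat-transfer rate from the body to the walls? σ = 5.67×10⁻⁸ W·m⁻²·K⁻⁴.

P_net ≈ 2.95 W

For a small grey body in a large enclosure: P_net = εσA(T_body⁴ − T_wall⁴).
A = 4πr² = 0.03664 m²; T_body⁴ − T_wall⁴ = 1.230×10¹⁰ − 9.846×10⁹ = 2.451×10⁹ K⁴.
|P_net| = 0.58·5.67×10⁻⁸·0.03664·2.451×10⁹.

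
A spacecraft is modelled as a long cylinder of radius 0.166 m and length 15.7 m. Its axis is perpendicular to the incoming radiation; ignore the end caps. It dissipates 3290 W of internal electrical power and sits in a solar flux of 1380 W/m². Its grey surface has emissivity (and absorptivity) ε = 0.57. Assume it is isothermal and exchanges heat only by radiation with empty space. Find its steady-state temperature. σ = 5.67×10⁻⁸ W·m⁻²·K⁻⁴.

At steady state, absorbed solar power + internal power = radiated power.
Absorbed: α·S·A_cross = 0.57·1380·5.212 = 4100 W (cross-section 2rL).
Total input = 4100 + 3290 = 7390 W.
Radiated: εσ·A_surf·T⁴ with A_surf = 2πrL = 16.38 m².
T⁴ = 7390/(0.57·5.67×10⁻⁸·16.38) = 1.396×10¹⁰ K⁴.

T ≈ 344 K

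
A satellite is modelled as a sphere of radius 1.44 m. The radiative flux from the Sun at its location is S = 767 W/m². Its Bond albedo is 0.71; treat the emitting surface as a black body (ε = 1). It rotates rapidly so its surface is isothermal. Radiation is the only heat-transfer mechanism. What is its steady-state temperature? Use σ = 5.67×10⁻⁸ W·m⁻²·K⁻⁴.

T ≈ 177 K

At equilibrium, absorbed power = emitted power.
Absorbing cross-section = πr² = 6.514 m²; emitting surface = 4πr² = 26.06 m² (ratio 4).
(1−a)S·A_cross = εσ·A_surf·T⁴  ⇒  T⁴ = (1−a)S/(4σ).
T⁴ = 0.290·767/(4·5.67×10⁻⁸) = 9.807×10⁸ K⁴.
T = (9.807×10⁸)^(1/4).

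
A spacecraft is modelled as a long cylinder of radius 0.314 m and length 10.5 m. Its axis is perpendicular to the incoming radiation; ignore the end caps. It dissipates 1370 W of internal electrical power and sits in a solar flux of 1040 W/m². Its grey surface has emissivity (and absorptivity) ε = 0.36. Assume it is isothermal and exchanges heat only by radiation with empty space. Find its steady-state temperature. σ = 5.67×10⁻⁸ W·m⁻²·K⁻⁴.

At steady state, absorbed solar power + internal power = radiated power.
Absorbed: α·S·A_cross = 0.36·1040·6.594 = 2469 W (cross-section 2rL).
Total input = 2469 + 1370 = 3839 W.
Radiated: εσ·A_surf·T⁴ with A_surf = 2πrL = 20.72 m².
T⁴ = 3839/(0.36·5.67×10⁻⁸·20.72) = 9.078×10⁹ K⁴.

T ≈ 309 K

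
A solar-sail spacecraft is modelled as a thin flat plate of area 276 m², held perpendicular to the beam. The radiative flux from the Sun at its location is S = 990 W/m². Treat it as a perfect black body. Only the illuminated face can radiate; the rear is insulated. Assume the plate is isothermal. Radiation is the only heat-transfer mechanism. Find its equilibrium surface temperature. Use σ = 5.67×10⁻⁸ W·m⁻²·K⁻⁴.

T ≈ 364 K

At equilibrium, absorbed power = emitted power.
Absorbing cross-section = A = 276.0 m²; emitting surface = A = 276.0 m² (ratio 1).
S·A_cross = εσ·A_surf·T⁴  ⇒  T⁴ = S/(1σ).
T⁴ = 1.00·990/(1·5.67×10⁻⁸) = 1.746×10¹⁰ K⁴.
T = (1.746×10¹⁰)^(1/4).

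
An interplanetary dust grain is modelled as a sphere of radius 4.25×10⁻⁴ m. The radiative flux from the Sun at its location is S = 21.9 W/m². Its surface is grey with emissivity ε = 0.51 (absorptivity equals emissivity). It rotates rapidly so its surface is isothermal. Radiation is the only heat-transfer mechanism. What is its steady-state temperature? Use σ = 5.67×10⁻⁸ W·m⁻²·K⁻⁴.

T ≈ 99.1 K

At equilibrium, absorbed power = emitted power.
Absorbing cross-section = πr² = 5.675×10⁻⁷ m²; emitting surface = 4πr² = 2.270×10⁻⁶ m² (ratio 4).
εS·A_cross = εσ·A_surf·T⁴  ⇒  T⁴ = S/(4σ)   (ε cancels).
T⁴ = 21.9/(4·5.67×10⁻⁸) = 9.656×10⁷ K⁴.
T = (9.656×10⁷)^(1/4).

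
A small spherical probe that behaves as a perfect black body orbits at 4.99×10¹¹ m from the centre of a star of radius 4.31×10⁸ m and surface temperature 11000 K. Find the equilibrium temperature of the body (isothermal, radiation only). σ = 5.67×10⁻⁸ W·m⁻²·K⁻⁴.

The star's surface emits σT_*⁴; at distance d the flux is S = σT_*⁴(R_*/d)².
S = 5.67×10⁻⁸·(11000)⁴·(4.31×10⁸/4.99×10¹¹)² = 619.3 W/m².
For an isothermal sphere T⁴ = (1−a)S/(4σ) = 2.731×10⁹ K⁴.

T ≈ 229 K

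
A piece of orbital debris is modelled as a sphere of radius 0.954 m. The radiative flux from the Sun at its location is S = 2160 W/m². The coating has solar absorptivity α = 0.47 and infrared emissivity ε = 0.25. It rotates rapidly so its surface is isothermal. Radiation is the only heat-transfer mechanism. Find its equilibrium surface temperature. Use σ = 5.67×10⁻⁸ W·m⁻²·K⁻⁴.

T ≈ 366 K

At equilibrium, absorbed power = emitted power.
Absorbing cross-section = πr² = 2.859 m²; emitting surface = 4πr² = 11.44 m² (ratio 4).
αS·A_cross = εσ·A_surf·T⁴  ⇒  T⁴ = αS/(ε·4σ).
T⁴ = 0.470·2160/(0.25·4·5.67×10⁻⁸) = 1.790×10¹⁰ K⁴.
T = (1.790×10¹⁰)^(1/4).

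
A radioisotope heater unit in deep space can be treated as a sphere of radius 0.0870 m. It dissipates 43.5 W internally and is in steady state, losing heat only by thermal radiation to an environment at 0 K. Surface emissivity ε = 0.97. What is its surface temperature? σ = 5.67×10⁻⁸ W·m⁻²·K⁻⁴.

T ≈ 302 K

Steady state: internal power = radiated power, P = εσA T⁴.
Radiating area A = 4πr² = 0.09511 m².
T⁴ = P/(εσA) = 43.5/(0.97·5.67×10⁻⁸·0.09511) = 8.315×10⁹ K⁴.
T = (8.315×10⁹)^(1/4).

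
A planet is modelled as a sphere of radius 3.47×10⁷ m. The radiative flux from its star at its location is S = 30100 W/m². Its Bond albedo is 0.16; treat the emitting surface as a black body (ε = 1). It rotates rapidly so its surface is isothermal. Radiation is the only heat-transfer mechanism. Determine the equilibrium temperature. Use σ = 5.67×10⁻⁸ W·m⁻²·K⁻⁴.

T ≈ 578 K

At equilibrium, absorbed power = emitted power.
Absorbing cross-section = πr² = 3.783×10¹⁵ m²; emitting surface = 4πr² = 1.513×10¹⁶ m² (ratio 4).
(1−a)S·A_cross = εσ·A_surf·T⁴  ⇒  T⁴ = (1−a)S/(4σ).
T⁴ = 0.840·30100/(4·5.67×10⁻⁸) = 1.115×10¹¹ K⁴.
T = (1.115×10¹¹)^(1/4).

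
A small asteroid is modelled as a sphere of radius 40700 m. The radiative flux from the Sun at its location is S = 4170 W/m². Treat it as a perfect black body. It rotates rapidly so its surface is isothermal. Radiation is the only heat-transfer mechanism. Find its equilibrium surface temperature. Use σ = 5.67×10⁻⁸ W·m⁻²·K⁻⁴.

At equilibrium, absorbed power = emitted power.
Absorbing cross-section = πr² = 5.204×10⁹ m²; emitting surface = 4πr² = 2.082×10¹⁰ m² (ratio 4).
S·A_cross = εσ·A_surf·T⁴  ⇒  T⁴ = S/(4σ).
T⁴ = 1.00·4170/(4·5.67×10⁻⁸) = 1.839×10¹⁰ K⁴.
T = (1.839×10¹⁰)^(1/4).

T ≈ 368 K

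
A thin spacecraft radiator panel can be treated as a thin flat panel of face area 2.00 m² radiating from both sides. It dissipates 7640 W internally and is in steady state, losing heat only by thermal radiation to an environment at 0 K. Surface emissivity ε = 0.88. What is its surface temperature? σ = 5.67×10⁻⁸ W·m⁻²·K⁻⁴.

T ≈ 442 K

Steady state: internal power = radiated power, P = εσA T⁴.
Radiating area A = 2·2.00 = 4.000 m².
T⁴ = P/(εσA) = 7640/(0.88·5.67×10⁻⁸·4.000) = 3.828×10¹⁰ K⁴.
T = (3.828×10¹⁰)^(1/4).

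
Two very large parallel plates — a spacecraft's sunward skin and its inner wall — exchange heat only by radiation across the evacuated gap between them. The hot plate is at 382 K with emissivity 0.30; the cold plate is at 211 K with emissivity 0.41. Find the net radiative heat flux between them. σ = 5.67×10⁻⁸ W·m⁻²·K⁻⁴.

q ≈ 229 W/m²

For two infinite grey parallel plates, q = σ(T₁⁴ − T₂⁴)/(1/ε₁ + 1/ε₂ − 1).
T₁⁴ − T₂⁴ = 2.129×10¹⁰ − 1.982×10⁹ = 1.931×10¹⁰ K⁴.
1/ε₁ + 1/ε₂ − 1 = 3.333 + 2.439 − 1 = 4.772.
q = 5.67×10⁻⁸ × 1.931×10¹⁰ / 4.772.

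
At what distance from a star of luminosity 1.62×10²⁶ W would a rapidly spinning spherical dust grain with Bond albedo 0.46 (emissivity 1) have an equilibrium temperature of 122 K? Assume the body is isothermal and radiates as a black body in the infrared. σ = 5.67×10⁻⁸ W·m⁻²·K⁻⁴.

For an isothermal black-emitting sphere, (1−a)S·πr² = σ·4πr²·T⁴ ⇒ S = 4σT⁴/(1−a).
S = 4·5.67×10⁻⁸·(122)⁴/0.540 = 93.04 W/m².
Flux falls as S = L/(4πd²), so d = √(L/(4πS)) = √(1.62×10²⁶/(4π·93.04)).

d ≈ 3.72×10¹¹ m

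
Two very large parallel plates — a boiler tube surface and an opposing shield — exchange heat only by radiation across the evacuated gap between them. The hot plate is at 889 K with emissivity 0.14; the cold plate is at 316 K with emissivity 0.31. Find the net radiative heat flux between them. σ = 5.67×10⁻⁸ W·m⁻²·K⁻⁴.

For two infinite grey parallel plates, q = σ(T₁⁴ − T₂⁴)/(1/ε₁ + 1/ε₂ − 1).
T₁⁴ − T₂⁴ = 6.246×10¹¹ − 9.971×10⁹ = 6.146×10¹¹ K⁴.
1/ε₁ + 1/ε₂ − 1 = 7.143 + 3.226 − 1 = 9.369.
q = 5.67×10⁻⁸ × 6.146×10¹¹ / 9.369.

q ≈ 3720 W/m²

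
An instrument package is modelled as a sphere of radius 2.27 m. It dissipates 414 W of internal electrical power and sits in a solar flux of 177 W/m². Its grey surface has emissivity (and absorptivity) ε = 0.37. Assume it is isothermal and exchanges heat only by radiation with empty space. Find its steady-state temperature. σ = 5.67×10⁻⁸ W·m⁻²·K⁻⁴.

T ≈ 181 K

At steady state, absorbed solar power + internal power = radiated power.
Absorbed: α·S·A_cross = 0.37·177·16.19 = 1060 W (cross-section πr²).
Total input = 1060 + 414 = 1474 W.
Radiated: εσ·A_surf·T⁴ with A_surf = 4πr² = 64.75 m².
T⁴ = 1474/(0.37·5.67×10⁻⁸·64.75) = 1.085×10⁹ K⁴.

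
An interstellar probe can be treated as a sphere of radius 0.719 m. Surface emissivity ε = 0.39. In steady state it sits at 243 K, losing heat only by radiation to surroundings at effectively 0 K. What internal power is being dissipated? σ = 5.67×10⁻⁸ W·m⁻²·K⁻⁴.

Steady state: P = εσA T⁴.
A = 4πr² = 6.496 m²; T⁴ = (243)⁴ = 3.487×10⁹ K⁴.
P = 0.39 × 5.67×10⁻⁸ × 6.496 × 3.487×10⁹.

P ≈ 501 W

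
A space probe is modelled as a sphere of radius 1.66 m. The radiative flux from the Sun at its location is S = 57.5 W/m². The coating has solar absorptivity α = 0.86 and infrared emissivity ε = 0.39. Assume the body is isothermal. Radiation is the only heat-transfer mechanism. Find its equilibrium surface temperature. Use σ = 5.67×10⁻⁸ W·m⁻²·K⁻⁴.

At equilibrium, absorbed power = emitted power.
Absorbing cross-section = πr² = 8.657 m²; emitting surface = 4πr² = 34.63 m² (ratio 4).
αS·A_cross = εσ·A_surf·T⁴  ⇒  T⁴ = αS/(ε·4σ).
T⁴ = 0.860·57.5/(0.39·4·5.67×10⁻⁸) = 5.591×10⁸ K⁴.
T = (5.591×10⁸)^(1/4).

T ≈ 154 K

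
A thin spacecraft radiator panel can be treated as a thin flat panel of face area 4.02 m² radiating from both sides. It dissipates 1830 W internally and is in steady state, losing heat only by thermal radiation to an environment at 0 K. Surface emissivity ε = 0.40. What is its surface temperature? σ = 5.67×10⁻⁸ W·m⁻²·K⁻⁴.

Steady state: internal power = radiated power, P = εσA T⁴.
Radiating area A = 2·4.02 = 8.040 m².
T⁴ = P/(εσA) = 1830/(0.40·5.67×10⁻⁸·8.040) = 1.004×10¹⁰ K⁴.
T = (1.004×10¹⁰)^(1/4).

T ≈ 317 K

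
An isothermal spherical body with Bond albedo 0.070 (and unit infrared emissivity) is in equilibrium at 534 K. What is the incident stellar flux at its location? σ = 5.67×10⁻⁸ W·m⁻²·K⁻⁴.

S ≈ 19800 W/m²

(1−a)S·πr² = σ·4πr²·T⁴ ⇒ S = 4σT⁴/(1−a).
S = 4·5.67×10⁻⁸·8.131×10¹⁰/0.930.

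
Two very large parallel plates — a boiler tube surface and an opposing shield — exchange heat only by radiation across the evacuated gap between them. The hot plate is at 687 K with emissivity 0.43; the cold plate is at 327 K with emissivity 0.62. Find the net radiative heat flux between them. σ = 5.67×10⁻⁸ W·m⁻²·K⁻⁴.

q ≈ 4080 W/m²

For two infinite grey parallel plates, q = σ(T₁⁴ − T₂⁴)/(1/ε₁ + 1/ε₂ − 1).
T₁⁴ − T₂⁴ = 2.228×10¹¹ − 1.143×10¹⁰ = 2.113×10¹¹ K⁴.
1/ε₁ + 1/ε₂ − 1 = 2.326 + 1.613 − 1 = 2.938.
q = 5.67×10⁻⁸ × 2.113×10¹¹ / 2.938.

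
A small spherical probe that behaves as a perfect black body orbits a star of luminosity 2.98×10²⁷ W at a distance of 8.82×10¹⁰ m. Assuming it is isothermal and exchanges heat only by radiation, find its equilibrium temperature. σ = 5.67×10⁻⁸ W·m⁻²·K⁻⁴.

T ≈ 605 K

First find the stellar flux at distance d: S = L/(4πd²) = 2.98×10²⁷/(4π·(8.82×10¹⁰)²) = 30480 W/m².
For an isothermal sphere, absorbed (1−a)S·πr² = emitted σ·4πr²·T⁴, so T⁴ = (1−a)S/(4σ).
T⁴ = 1.00·30480/(4·5.67×10⁻⁸) = 1.344×10¹¹ K⁴.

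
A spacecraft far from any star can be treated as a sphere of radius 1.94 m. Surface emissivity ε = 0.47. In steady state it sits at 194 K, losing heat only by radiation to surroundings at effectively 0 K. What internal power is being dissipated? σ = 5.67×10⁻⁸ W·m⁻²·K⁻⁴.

P ≈ 1790 W

Steady state: P = εσA T⁴.
A = 4πr² = 47.29 m²; T⁴ = (194)⁴ = 1.416×10⁹ K⁴.
P = 0.47 × 5.67×10⁻⁸ × 47.29 × 1.416×10⁹.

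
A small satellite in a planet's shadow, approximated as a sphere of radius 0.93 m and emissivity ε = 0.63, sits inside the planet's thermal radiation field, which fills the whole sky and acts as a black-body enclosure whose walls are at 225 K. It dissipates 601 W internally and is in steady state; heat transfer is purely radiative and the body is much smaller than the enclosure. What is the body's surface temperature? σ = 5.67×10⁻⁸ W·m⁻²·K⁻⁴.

T ≈ 253 K

For a small grey body in a large enclosure, net radiated power = εσA(T⁴ − T_w⁴).
Steady state: P = εσA(T⁴ − T_w⁴) with A = 4πr² = 10.87 m².
T⁴ = P/(εσA) + T_w⁴ = 601/(0.63·5.67×10⁻⁸·10.87) + (225)⁴
    = 1.548×10⁹ + 2.563×10⁹ = 4.111×10⁹ K⁴.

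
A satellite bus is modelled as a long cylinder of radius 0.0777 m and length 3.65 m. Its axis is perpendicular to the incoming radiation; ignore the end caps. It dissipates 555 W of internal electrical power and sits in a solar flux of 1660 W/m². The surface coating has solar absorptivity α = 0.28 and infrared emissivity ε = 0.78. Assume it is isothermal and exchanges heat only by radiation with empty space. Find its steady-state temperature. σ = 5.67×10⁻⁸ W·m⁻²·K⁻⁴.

T ≈ 319 K

At steady state, absorbed solar power + internal power = radiated power.
Absorbed: α·S·A_cross = 0.28·1660·0.5672 = 263.6 W (cross-section 2rL).
Total input = 263.6 + 555 = 818.6 W.
Radiated: εσ·A_surf·T⁴ with A_surf = 2πrL = 1.782 m².
T⁴ = 818.6/(0.78·5.67×10⁻⁸·1.782) = 1.039×10¹⁰ K⁴.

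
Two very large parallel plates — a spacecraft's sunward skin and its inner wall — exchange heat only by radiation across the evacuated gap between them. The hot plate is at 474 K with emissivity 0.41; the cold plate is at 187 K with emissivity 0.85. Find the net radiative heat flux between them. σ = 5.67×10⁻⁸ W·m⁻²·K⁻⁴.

q ≈ 1070 W/m²

For two infinite grey parallel plates, q = σ(T₁⁴ − T₂⁴)/(1/ε₁ + 1/ε₂ − 1).
T₁⁴ − T₂⁴ = 5.048×10¹⁰ − 1.223×10⁹ = 4.926×10¹⁰ K⁴.
1/ε₁ + 1/ε₂ − 1 = 2.439 + 1.176 − 1 = 2.615.
q = 5.67×10⁻⁸ × 4.926×10¹⁰ / 2.615.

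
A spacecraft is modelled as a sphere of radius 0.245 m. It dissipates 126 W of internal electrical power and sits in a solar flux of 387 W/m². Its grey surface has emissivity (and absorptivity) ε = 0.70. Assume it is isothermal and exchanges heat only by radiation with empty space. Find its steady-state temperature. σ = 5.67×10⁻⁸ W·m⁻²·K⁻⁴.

At steady state, absorbed solar power + internal power = radiated power.
Absorbed: α·S·A_cross = 0.70·387·0.1886 = 51.08 W (cross-section πr²).
Total input = 51.08 + 126 = 177.1 W.
Radiated: εσ·A_surf·T⁴ with A_surf = 4πr² = 0.7543 m².
T⁴ = 177.1/(0.70·5.67×10⁻⁸·0.7543) = 5.915×10⁹ K⁴.

T ≈ 277 K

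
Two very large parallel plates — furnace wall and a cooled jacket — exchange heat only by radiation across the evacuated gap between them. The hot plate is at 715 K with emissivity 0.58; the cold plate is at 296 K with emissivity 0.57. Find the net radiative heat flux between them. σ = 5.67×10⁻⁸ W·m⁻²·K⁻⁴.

q ≈ 5800 W/m²

For two infinite grey parallel plates, q = σ(T₁⁴ − T₂⁴)/(1/ε₁ + 1/ε₂ − 1).
T₁⁴ − T₂⁴ = 2.614×10¹¹ − 7.677×10⁹ = 2.537×10¹¹ K⁴.
1/ε₁ + 1/ε₂ − 1 = 1.724 + 1.754 − 1 = 2.479.
q = 5.67×10⁻⁸ × 2.537×10¹¹ / 2.479.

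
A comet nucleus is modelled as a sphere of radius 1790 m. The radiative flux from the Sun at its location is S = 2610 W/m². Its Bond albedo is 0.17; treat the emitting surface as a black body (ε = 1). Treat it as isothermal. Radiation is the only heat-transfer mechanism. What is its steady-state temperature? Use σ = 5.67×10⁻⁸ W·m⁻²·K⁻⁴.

T ≈ 313 K

At equilibrium, absorbed power = emitted power.
Absorbing cross-section = πr² = 1.007×10⁷ m²; emitting surface = 4πr² = 4.026×10⁷ m² (ratio 4).
(1−a)S·A_cross = εσ·A_surf·T⁴  ⇒  T⁴ = (1−a)S/(4σ).
T⁴ = 0.830·2610/(4·5.67×10⁻⁸) = 9.552×10⁹ K⁴.
T = (9.552×10⁹)^(1/4).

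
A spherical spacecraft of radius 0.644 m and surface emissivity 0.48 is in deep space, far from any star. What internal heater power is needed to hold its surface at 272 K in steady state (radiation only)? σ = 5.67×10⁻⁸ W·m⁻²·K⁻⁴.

P = εσ·4πr²·T⁴.
4πr² = 5.212 m²; T⁴ = 5.474×10⁹ K⁴.
P = 0.48·5.67×10⁻⁸·5.212·5.474×10⁹.

P ≈ 776 W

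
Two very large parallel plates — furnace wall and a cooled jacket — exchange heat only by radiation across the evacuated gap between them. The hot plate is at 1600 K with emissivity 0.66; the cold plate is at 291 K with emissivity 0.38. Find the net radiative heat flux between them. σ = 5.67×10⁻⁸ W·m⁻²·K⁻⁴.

q ≈ 1.18×10⁵ W/m²

For two infinite grey parallel plates, q = σ(T₁⁴ − T₂⁴)/(1/ε₁ + 1/ε₂ − 1).
T₁⁴ − T₂⁴ = 6.554×10¹² − 7.171×10⁹ = 6.546×10¹² K⁴.
1/ε₁ + 1/ε₂ − 1 = 1.515 + 2.632 − 1 = 3.147.
q = 5.67×10⁻⁸ × 6.546×10¹² / 3.147.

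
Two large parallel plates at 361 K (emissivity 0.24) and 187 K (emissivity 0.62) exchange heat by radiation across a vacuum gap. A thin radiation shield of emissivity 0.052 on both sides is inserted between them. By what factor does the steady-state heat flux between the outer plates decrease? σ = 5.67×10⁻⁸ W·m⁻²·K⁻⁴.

factor ≈ 8.84

Without shield: q₀ = σΔ(T⁴)/(1/ε₁+1/ε₂−1) with denominator 4.780.
With shield the two gaps are in series; the resistances add: (1/ε₁+1/ε_s−1)+(1/ε_s+1/ε₂−1) = 22.40+19.84 = 42.24.
Heat-flux ratio q₀/q = 42.24/4.780.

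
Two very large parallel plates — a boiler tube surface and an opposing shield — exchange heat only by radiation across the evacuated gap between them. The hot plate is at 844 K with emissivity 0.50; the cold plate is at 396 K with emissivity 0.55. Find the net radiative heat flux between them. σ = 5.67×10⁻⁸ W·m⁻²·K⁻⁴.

For two infinite grey parallel plates, q = σ(T₁⁴ − T₂⁴)/(1/ε₁ + 1/ε₂ − 1).
T₁⁴ − T₂⁴ = 5.074×10¹¹ − 2.459×10¹⁰ = 4.828×10¹¹ K⁴.
1/ε₁ + 1/ε₂ − 1 = 2.000 + 1.818 − 1 = 2.818.
q = 5.67×10⁻⁸ × 4.828×10¹¹ / 2.818.

q ≈ 9710 W/m²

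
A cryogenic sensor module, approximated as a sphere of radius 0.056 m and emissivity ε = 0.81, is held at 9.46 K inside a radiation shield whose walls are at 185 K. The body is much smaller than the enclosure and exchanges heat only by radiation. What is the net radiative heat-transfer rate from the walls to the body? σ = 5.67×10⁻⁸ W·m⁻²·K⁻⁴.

For a small grey body in a large enclosure: P_net = εσA(T_body⁴ − T_wall⁴).
A = 4πr² = 0.03941 m²; T_body⁴ − T_wall⁴ = 8009 − 1.171×10⁹ = -1.171×10⁹ K⁴.
|P_net| = 0.81·5.67×10⁻⁸·0.03941·1.171×10⁹.

P_net ≈ 2.12 W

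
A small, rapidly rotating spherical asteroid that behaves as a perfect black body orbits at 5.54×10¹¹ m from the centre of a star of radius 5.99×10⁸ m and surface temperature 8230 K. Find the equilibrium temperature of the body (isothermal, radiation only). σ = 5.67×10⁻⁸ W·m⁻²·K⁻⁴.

T ≈ 191 K

The star's surface emits σT_*⁴; at distance d the flux is S = σT_*⁴(R_*/d)².
S = 5.67×10⁻⁸·(8230)⁴·(5.99×10⁸/5.54×10¹¹)² = 304.1 W/m².
For an isothermal sphere T⁴ = (1−a)S/(4σ) = 1.341×10⁹ K⁴.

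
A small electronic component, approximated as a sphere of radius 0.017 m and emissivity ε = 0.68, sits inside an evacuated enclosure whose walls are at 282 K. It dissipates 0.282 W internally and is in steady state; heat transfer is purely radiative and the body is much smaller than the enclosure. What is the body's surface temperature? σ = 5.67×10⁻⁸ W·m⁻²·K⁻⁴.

T ≈ 302 K

For a small grey body in a large enclosure, net radiated power = εσA(T⁴ − T_w⁴).
Steady state: P = εσA(T⁴ − T_w⁴) with A = 4πr² = 0.003632 m².
T⁴ = P/(εσA) + T_w⁴ = 0.282/(0.68·5.67×10⁻⁸·0.003632) + (282)⁴
    = 2.014×10⁹ + 6.324×10⁹ = 8.338×10⁹ K⁴.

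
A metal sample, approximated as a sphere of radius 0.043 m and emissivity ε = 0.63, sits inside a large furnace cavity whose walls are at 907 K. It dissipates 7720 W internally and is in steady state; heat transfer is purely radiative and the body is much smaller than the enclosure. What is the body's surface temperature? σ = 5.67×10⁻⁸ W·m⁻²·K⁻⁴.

For a small grey body in a large enclosure, net radiated power = εσA(T⁴ − T_w⁴).
Steady state: P = εσA(T⁴ − T_w⁴) with A = 4πr² = 0.02324 m².
T⁴ = P/(εσA) + T_w⁴ = 7720/(0.63·5.67×10⁻⁸·0.02324) + (907)⁴
    = 9.301×10¹² + 6.768×10¹¹ = 9.978×10¹² K⁴.

T ≈ 1780 K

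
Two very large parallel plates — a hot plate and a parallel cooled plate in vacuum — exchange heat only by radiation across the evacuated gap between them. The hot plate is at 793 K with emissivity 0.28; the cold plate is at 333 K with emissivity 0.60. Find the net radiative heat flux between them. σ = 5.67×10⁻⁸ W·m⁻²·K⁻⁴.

For two infinite grey parallel plates, q = σ(T₁⁴ − T₂⁴)/(1/ε₁ + 1/ε₂ − 1).
T₁⁴ − T₂⁴ = 3.955×10¹¹ − 1.230×10¹⁰ = 3.832×10¹¹ K⁴.
1/ε₁ + 1/ε₂ − 1 = 3.571 + 1.667 − 1 = 4.238.
q = 5.67×10⁻⁸ × 3.832×10¹¹ / 4.238.

q ≈ 5130 W/m²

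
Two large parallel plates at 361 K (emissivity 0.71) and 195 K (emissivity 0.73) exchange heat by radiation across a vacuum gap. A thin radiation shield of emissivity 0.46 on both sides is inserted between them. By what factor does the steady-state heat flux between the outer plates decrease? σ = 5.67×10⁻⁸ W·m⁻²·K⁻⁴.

factor ≈ 2.88

Without shield: q₀ = σΔ(T⁴)/(1/ε₁+1/ε₂−1) with denominator 1.778.
With shield the two gaps are in series; the resistances add: (1/ε₁+1/ε_s−1)+(1/ε_s+1/ε₂−1) = 2.582+2.544 = 5.126.
Heat-flux ratio q₀/q = 5.126/1.778.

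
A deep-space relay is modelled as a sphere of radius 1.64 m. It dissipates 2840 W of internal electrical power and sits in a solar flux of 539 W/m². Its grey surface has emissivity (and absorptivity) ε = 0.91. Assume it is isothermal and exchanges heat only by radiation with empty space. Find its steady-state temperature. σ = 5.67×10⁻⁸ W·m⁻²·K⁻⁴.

At steady state, absorbed solar power + internal power = radiated power.
Absorbed: α·S·A_cross = 0.91·539·8.450 = 4144 W (cross-section πr²).
Total input = 4144 + 2840 = 6984 W.
Radiated: εσ·A_surf·T⁴ with A_surf = 4πr² = 33.80 m².
T⁴ = 6984/(0.91·5.67×10⁻⁸·33.80) = 4.005×10⁹ K⁴.

T ≈ 252 K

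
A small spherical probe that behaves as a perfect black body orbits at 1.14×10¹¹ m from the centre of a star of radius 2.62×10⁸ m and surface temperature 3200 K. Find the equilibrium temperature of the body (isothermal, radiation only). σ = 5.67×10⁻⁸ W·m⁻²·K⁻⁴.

T ≈ 108 K

The star's surface emits σT_*⁴; at distance d the flux is S = σT_*⁴(R_*/d)².
S = 5.67×10⁻⁸·(3200)⁴·(2.62×10⁸/1.14×10¹¹)² = 31.40 W/m².
For an isothermal sphere T⁴ = (1−a)S/(4σ) = 1.385×10⁸ K⁴.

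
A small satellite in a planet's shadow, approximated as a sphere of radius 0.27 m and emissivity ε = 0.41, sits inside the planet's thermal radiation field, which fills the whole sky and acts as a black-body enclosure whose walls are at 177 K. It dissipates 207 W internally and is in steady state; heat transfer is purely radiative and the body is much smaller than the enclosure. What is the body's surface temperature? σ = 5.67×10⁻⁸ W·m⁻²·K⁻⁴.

T ≈ 322 K

For a small grey body in a large enclosure, net radiated power = εσA(T⁴ − T_w⁴).
Steady state: P = εσA(T⁴ − T_w⁴) with A = 4πr² = 0.9161 m².
T⁴ = P/(εσA) + T_w⁴ = 207/(0.41·5.67×10⁻⁸·0.9161) + (177)⁴
    = 9.720×10⁹ + 9.815×10⁸ = 1.070×10¹⁰ K⁴.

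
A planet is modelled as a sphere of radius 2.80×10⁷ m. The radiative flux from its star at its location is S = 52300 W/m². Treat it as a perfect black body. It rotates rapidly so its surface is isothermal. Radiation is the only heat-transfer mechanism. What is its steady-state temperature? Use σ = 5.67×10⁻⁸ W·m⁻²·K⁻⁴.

At equilibrium, absorbed power = emitted power.
Absorbing cross-section = πr² = 2.463×10¹⁵ m²; emitting surface = 4πr² = 9.852×10¹⁵ m² (ratio 4).
S·A_cross = εσ·A_surf·T⁴  ⇒  T⁴ = S/(4σ).
T⁴ = 1.00·52300/(4·5.67×10⁻⁸) = 2.306×10¹¹ K⁴.
T = (2.306×10¹¹)^(1/4).

T ≈ 693 K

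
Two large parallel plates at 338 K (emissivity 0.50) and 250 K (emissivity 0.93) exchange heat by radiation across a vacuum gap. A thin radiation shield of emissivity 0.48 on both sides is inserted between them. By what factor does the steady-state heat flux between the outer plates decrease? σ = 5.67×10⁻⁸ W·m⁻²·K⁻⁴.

factor ≈ 2.53

Without shield: q₀ = σΔ(T⁴)/(1/ε₁+1/ε₂−1) with denominator 2.075.
With shield the two gaps are in series; the resistances add: (1/ε₁+1/ε_s−1)+(1/ε_s+1/ε₂−1) = 3.083+2.159 = 5.242.
Heat-flux ratio q₀/q = 5.242/2.075.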